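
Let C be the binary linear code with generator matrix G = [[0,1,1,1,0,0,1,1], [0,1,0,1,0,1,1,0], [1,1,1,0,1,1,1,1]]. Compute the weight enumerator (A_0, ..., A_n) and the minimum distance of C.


Weight distribution: A_0 = 1, A_3 = 1, A_4 = 3, A_5 = 2, A_7 = 1. Minimum distance d = 3.

Enumerate all 2^3 = 8 messages m ∈ F_2^3.
For each, compute codeword c = mG in F_2^8, then tally its weight.
  m = 000 → c = 00000000, weight = 0.
  m = 100 → c = 01110011, weight = 5.
  m = 010 → c = 01010110, weight = 4.
  m = 110 → c = 00100101, weight = 3.
  m = 001 → c = 11101111, weight = 7.
  m = 101 → c = 10011100, weight = 4.
  m = 011 → c = 10111001, weight = 5.
  m = 111 → c = 11001010, weight = 4.
Tally weights:
  weight 0: 1 codewords.
  weight 3: 1 codewords.
  weight 4: 3 codewords.
  weight 5: 2 codewords.
  weight 7: 1 codewords.
Minimum distance d = smallest w > 0 with A_w > 0 = 3.
Sanity: Σ A_w = 8 = 2^3 = 8 ✓.


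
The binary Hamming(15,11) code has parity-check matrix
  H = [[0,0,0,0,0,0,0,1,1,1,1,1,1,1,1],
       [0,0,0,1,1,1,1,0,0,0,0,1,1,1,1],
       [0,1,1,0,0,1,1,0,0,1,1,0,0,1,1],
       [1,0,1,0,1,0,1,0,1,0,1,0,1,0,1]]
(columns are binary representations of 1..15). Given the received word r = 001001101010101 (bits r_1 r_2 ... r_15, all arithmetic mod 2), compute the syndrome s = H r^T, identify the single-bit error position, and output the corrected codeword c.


s = (0, 0, 1, 0)^T, error position = 2, corrected codeword c = 011001101010101

Compute s = H r^T mod 2 one row at a time:
  s_1 = 0 + 1 + 0 + 1 + 0 + 1 + 0 + 1 = 4 ≡ 0 (mod 2).
  s_2 = 0 + 0 + 1 + 1 + 0 + 1 + 0 + 1 = 4 ≡ 0 (mod 2).
  s_3 = 0 + 1 + 1 + 1 + 0 + 1 + 0 + 1 = 5 ≡ 1 (mod 2).
  s_4 = 0 + 1 + 0 + 1 + 1 + 1 + 1 + 1 = 6 ≡ 0 (mod 2).
s = (0, 0, 1, 0)^T — this equals column 2 of H (binary 0010), so error is at position 2.
Correct: flip bit 2 of r = 001001101010101 to get c = 011001101010101.


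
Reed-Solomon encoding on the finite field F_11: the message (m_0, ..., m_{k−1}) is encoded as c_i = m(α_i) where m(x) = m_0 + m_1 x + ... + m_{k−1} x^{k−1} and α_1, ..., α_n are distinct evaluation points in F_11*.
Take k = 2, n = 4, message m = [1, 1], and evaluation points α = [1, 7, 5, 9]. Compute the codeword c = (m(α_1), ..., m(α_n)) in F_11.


c = [2, 8, 6, 10]

Message polynomial: m(x) = 1 + 1·x (mod 11).
For each evaluation point α_i, compute m(α_i) mod 11:
  α_1 = 1: Horner steps 1 → 2, so m(1) = 2.
  α_2 = 7: Horner steps 1 → 8, so m(7) = 8.
  α_3 = 5: Horner steps 1 → 6, so m(5) = 6.
  α_4 = 9: Horner steps 1 → 10, so m(9) = 10.
Codeword c = [2, 8, 6, 10] ∈ F_11^4.


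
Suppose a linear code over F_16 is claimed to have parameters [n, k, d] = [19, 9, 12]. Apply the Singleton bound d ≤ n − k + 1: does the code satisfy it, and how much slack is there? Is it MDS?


Singleton RHS = n − k + 1 = 11, slack = -1, bound violated (no such code; not MDS).

Singleton bound: d ≤ n − k + 1.
Here n = 19, k = 9, so n − k + 1 = 11.
Given d = 12, check d ≤ 11: NO.
Slack = (n − k + 1) − d = -1.
The slack is negative: d = 12 exceeds n − k + 1 = 11 by 1, so the Singleton bound is violated and no linear [19, 9, 12]_16 code can exist. In particular it is not MDS (MDS requires d = n − k + 1 exactly).
Description: the claimed parameters are [19, 9, 12]_16; such a code would be impossible (violates the Singleton bound).


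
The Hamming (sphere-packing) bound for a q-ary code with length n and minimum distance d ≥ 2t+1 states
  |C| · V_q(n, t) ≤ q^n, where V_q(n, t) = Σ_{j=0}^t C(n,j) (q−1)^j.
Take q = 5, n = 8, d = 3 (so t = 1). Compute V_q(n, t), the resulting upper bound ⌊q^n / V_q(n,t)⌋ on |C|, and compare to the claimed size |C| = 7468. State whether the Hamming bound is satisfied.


V_q(n, t) = 33, q^n = 390625, Hamming bound = 11837, |C| = 7468 ≤ bound (satisfied).

Step 1: Compute V_q(n, t) = Σ_{j=0}^1 C(n, j) (q−1)^j.
  j = 0: C(8,0)·(4)^0 = 1·1 = 1.
  j = 1: C(8,1)·(4)^1 = 8·4 = 32.
  V_q(n, t) = 1 + 32 = 33.
Step 2: q^n = 5^8 = 390625.
Step 3: Hamming bound ⌊q^n / V_q(n,t)⌋ = ⌊390625/33⌋ = 11837.
Step 4: Compare |C| = 7468 to 11837: satisfied.
The claimed |C| lies below the Hamming bound.


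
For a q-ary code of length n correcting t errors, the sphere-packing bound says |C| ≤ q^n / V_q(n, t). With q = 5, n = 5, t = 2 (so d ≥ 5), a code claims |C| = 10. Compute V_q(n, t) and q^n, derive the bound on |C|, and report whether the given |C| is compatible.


V_q(n, t) = 181, q^n = 3125, Hamming bound = 17, |C| = 10 ≤ bound (satisfied).

Step 1: Compute V_q(n, t) = Σ_{j=0}^2 C(n, j) (q−1)^j.
  j = 0: C(5,0)·(4)^0 = 1·1 = 1.
  j = 1: C(5,1)·(4)^1 = 5·4 = 20.
  j = 2: C(5,2)·(4)^2 = 10·16 = 160.
  V_q(n, t) = 1 + 20 + 160 = 181.
Step 2: q^n = 5^5 = 3125.
Step 3: Hamming bound ⌊q^n / V_q(n,t)⌋ = ⌊3125/181⌋ = 17.
Step 4: Compare |C| = 10 to 17: satisfied.
The claimed |C| lies below the Hamming bound.


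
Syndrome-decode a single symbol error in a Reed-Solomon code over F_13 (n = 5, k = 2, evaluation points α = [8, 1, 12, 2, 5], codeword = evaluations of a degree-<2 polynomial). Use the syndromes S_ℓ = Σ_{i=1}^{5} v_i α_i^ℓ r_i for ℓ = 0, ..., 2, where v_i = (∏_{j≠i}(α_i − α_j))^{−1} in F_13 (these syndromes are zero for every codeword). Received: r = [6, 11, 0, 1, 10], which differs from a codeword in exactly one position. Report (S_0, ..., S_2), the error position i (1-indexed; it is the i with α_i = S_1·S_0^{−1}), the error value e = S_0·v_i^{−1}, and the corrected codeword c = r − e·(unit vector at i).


S = (5, 8, 5), error at position 3, error magnitude e = 8, c = [6, 11, 5, 1, 10].

Step 1: column multipliers v_i = (∏_{j≠i}(α_i − α_j))^{−1} mod 13.
  i = 1 (α = 8): (8−1)(8−12)(8−2)(8−5) = 7·(−4)·6·3 = −504 ≡ 3, so v_1 = 3^{−1} = 9 (mod 13).
  i = 2 (α = 1): (1−8)(1−12)(1−2)(1−5) = (−7)·(−11)·(−1)·(−4) = 308 ≡ 9, so v_2 = 9^{−1} = 3 (mod 13).
  i = 3 (α = 12): (12−8)(12−1)(12−2)(12−5) = 4·11·10·7 = 3080 ≡ 12, so v_3 = 12^{−1} = 12 (mod 13).
  i = 4 (α = 2): (2−8)(2−1)(2−12)(2−5) = (−6)·1·(−10)·(−3) = −180 ≡ 2, so v_4 = 2^{−1} = 7 (mod 13).
  i = 5 (α = 5): (5−8)(5−1)(5−12)(5−2) = (−3)·4·(−7)·3 = 252 ≡ 5, so v_5 = 5^{−1} = 8 (mod 13).
  v = [9, 3, 12, 7, 8].
Step 2: syndromes of r = [6, 11, 0, 1, 10] (all sums mod 13).
  S_0 = Σ v_i r_i = 9·6 + 3·11 + 12·0 + 7·1 + 8·10 = 174 ≡ 5.
  S_1 = Σ v_i α_i r_i = 9·8·6 + 3·1·11 + 12·12·0 + 7·2·1 + 8·5·10 = 879 ≡ 8.
  α_i^2 mod 13 = [12, 1, 1, 4, 12].
  S_2 = Σ v_i α_i^2 r_i = 9·12·6 + 3·1·11 + 12·1·0 + 7·4·1 + 8·12·10 = 1669 ≡ 5.
  S = (5, 8, 5) ≠ 0, so r is not a codeword (an error is present).
Step 3: locate the error. For a single error e at position i, S_ℓ = v_i·e·α_i^ℓ, so α_err = S_1/S_0.
  S_0^{−1} = 5^{−1} = 8 (mod 13), so α_err = 8·8 = 64 ≡ 12 = α_3. Error position i = 3.
  Consistency check: S_2/S_1 = 5·5 = 25 ≡ 12 = α_err ✓ (single-error assumption holds).
Step 4: error magnitude e = S_0/v_3 = S_0·∏_{j≠3}(α_3 − α_j) = 5·12 = 60 ≡ 8 (mod 13).
Step 5: correct position 3: c_3 = r_3 − e = 0 − 8 ≡ 5 (mod 13). Hence c = [6, 11, 5, 1, 10].
  Check: interpolating c through the α_i gives m(x) = 8 + 3·x (degree < 2) with m(α_i) = c_i for every i, so c is indeed a codeword.


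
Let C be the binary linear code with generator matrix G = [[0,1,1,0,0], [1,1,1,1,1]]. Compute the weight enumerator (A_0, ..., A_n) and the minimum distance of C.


Weight distribution: A_0 = 1, A_2 = 1, A_3 = 1, A_5 = 1. Minimum distance d = 2.

Enumerate all 2^2 = 4 messages m ∈ F_2^2.
For each, compute codeword c = mG in F_2^5, then tally its weight.
  m = 00 → c = 00000, weight = 0.
  m = 10 → c = 01100, weight = 2.
  m = 01 → c = 11111, weight = 5.
  m = 11 → c = 10011, weight = 3.
Tally weights:
  weight 0: 1 codewords.
  weight 2: 1 codewords.
  weight 3: 1 codewords.
  weight 5: 1 codewords.
Minimum distance d = smallest w > 0 with A_w > 0 = 2.
Sanity: Σ A_w = 4 = 2^2 = 4 ✓.


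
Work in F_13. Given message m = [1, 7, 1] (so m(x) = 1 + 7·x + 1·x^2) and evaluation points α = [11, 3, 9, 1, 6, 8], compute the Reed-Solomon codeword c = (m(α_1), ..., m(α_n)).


c = [4, 5, 2, 9, 1, 4]

Message polynomial: m(x) = 1 + 7·x + 1·x^2 (mod 13).
For each evaluation point α_i, compute m(α_i) mod 13:
  α_1 = 11: Horner steps 1 → 5 → 4, so m(11) = 4.
  α_2 = 3: Horner steps 1 → 10 → 5, so m(3) = 5.
  α_3 = 9: Horner steps 1 → 3 → 2, so m(9) = 2.
  α_4 = 1: Horner steps 1 → 8 → 9, so m(1) = 9.
  α_5 = 6: Horner steps 1 → 0 → 1, so m(6) = 1.
  α_6 = 8: Horner steps 1 → 2 → 4, so m(8) = 4.
Codeword c = [4, 5, 2, 9, 1, 4] ∈ F_13^6.


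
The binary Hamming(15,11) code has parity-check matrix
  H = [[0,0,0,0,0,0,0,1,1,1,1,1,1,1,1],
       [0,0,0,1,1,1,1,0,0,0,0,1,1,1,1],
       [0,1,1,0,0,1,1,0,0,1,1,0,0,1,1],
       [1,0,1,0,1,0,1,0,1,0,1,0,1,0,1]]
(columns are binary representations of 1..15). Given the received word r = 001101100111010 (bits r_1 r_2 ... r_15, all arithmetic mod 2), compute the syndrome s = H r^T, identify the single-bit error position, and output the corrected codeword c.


s = (0, 1, 0, 1)^T, error position = 5, corrected codeword c = 001111100111010

Compute s = H r^T mod 2 one row at a time:
  s_1 = 0 + 0 + 1 + 1 + 1 + 0 + 1 + 0 = 4 ≡ 0 (mod 2).
  s_2 = 1 + 0 + 1 + 1 + 1 + 0 + 1 + 0 = 5 ≡ 1 (mod 2).
  s_3 = 0 + 1 + 1 + 1 + 1 + 1 + 1 + 0 = 6 ≡ 0 (mod 2).
  s_4 = 0 + 1 + 0 + 1 + 0 + 1 + 0 + 0 = 3 ≡ 1 (mod 2).
s = (0, 1, 0, 1)^T — this equals column 5 of H (binary 0101), so error is at position 5.
Correct: flip bit 5 of r = 001101100111010 to get c = 001111100111010.


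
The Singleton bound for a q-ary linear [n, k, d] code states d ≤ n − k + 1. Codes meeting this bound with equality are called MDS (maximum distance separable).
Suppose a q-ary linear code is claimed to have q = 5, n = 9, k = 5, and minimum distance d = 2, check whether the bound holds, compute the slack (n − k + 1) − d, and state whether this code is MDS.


Singleton RHS = n − k + 1 = 5, slack = 3, bound satisfied, not MDS.

Singleton bound: d ≤ n − k + 1.
Here n = 9, k = 5, so n − k + 1 = 5.
Given d = 2, check d ≤ 5: YES.
Slack = (n − k + 1) − d = 3.
The code is NOT MDS (slack = 3 > 0).
Description: the claimed parameters are [9, 5, 2]_5; such a code would be non-MDS.


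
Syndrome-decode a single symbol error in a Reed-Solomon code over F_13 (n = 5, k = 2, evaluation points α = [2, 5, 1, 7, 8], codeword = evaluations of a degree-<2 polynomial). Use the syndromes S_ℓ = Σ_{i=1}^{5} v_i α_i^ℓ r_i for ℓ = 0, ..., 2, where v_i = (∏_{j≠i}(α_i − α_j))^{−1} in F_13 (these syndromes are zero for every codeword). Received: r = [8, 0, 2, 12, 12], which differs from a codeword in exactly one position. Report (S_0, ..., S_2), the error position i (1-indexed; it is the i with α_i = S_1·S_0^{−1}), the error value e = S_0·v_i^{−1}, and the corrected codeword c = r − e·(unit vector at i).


S = (8, 12, 5), error at position 5, error magnitude e = 7, c = [8, 0, 2, 12, 5].

Step 1: column multipliers v_i = (∏_{j≠i}(α_i − α_j))^{−1} mod 13.
  i = 1 (α = 2): (2−5)(2−1)(2−7)(2−8) = (−3)·1·(−5)·(−6) = −90 ≡ 1, so v_1 = 1^{−1} = 1 (mod 13).
  i = 2 (α = 5): (5−2)(5−1)(5−7)(5−8) = 3·4·(−2)·(−3) = 72 ≡ 7, so v_2 = 7^{−1} = 2 (mod 13).
  i = 3 (α = 1): (1−2)(1−5)(1−7)(1−8) = (−1)·(−4)·(−6)·(−7) = 168 ≡ 12, so v_3 = 12^{−1} = 12 (mod 13).
  i = 4 (α = 7): (7−2)(7−5)(7−1)(7−8) = 5·2·6·(−1) = −60 ≡ 5, so v_4 = 5^{−1} = 8 (mod 13).
  i = 5 (α = 8): (8−2)(8−5)(8−1)(8−7) = 6·3·7·1 = 126 ≡ 9, so v_5 = 9^{−1} = 3 (mod 13).
  v = [1, 2, 12, 8, 3].
Step 2: syndromes of r = [8, 0, 2, 12, 12] (all sums mod 13).
  S_0 = Σ v_i r_i = 1·8 + 2·0 + 12·2 + 8·12 + 3·12 = 164 ≡ 8.
  S_1 = Σ v_i α_i r_i = 1·2·8 + 2·5·0 + 12·1·2 + 8·7·12 + 3·8·12 = 1000 ≡ 12.
  α_i^2 mod 13 = [4, 12, 1, 10, 12].
  S_2 = Σ v_i α_i^2 r_i = 1·4·8 + 2·12·0 + 12·1·2 + 8·10·12 + 3·12·12 = 1448 ≡ 5.
  S = (8, 12, 5) ≠ 0, so r is not a codeword (an error is present).
Step 3: locate the error. For a single error e at position i, S_ℓ = v_i·e·α_i^ℓ, so α_err = S_1/S_0.
  S_0^{−1} = 8^{−1} = 5 (mod 13), so α_err = 12·5 = 60 ≡ 8 = α_5. Error position i = 5.
  Consistency check: S_2/S_1 = 5·12 = 60 ≡ 8 = α_err ✓ (single-error assumption holds).
Step 4: error magnitude e = S_0/v_5 = S_0·∏_{j≠5}(α_5 − α_j) = 8·9 = 72 ≡ 7 (mod 13).
Step 5: correct position 5: c_5 = r_5 − e = 12 − 7 ≡ 5 (mod 13). Hence c = [8, 0, 2, 12, 5].
  Check: interpolating c through the α_i gives m(x) = 9 + 6·x (degree < 2) with m(α_i) = c_i for every i, so c is indeed a codeword.


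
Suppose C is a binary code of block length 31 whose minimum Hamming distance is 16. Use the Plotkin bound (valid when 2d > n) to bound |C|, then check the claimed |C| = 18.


Plotkin bound M ≤ 32; given |C| = 18 ≤ bound (satisfied).

Check applicability: 2d = 32, n = 31.
2d − n = 1 > 0, so Plotkin applies.
Compute d/(2d−n) = 16/1 ≈ 16.0000.
⌊d/(2d−n)⌋ = 16.
Plotkin bound: M ≤ 2·16 = 32.
Given |C| = 18, check: satisfied.
This |C| is below the Plotkin bound.


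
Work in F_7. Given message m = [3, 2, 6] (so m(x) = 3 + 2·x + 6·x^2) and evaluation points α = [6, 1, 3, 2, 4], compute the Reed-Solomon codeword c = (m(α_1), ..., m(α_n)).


c = [0, 4, 0, 3, 2]

Message polynomial: m(x) = 3 + 2·x + 6·x^2 (mod 7).
For each evaluation point α_i, compute m(α_i) mod 7:
  α_1 = 6: Horner steps 6 → 3 → 0, so m(6) = 0.
  α_2 = 1: Horner steps 6 → 1 → 4, so m(1) = 4.
  α_3 = 3: Horner steps 6 → 6 → 0, so m(3) = 0.
  α_4 = 2: Horner steps 6 → 0 → 3, so m(2) = 3.
  α_5 = 4: Horner steps 6 → 5 → 2, so m(4) = 2.
Codeword c = [0, 4, 0, 3, 2] ∈ F_7^5.


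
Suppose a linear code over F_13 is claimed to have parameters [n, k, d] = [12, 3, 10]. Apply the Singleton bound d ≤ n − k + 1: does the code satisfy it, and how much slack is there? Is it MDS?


Singleton RHS = n − k + 1 = 10, slack = 0, bound satisfied, MDS.

Singleton bound: d ≤ n − k + 1.
Here n = 12, k = 3, so n − k + 1 = 10.
Given d = 10, check d ≤ 10: YES.
Slack = (n − k + 1) − d = 0.
The code is MDS (slack = 0).
Description: the claimed parameters are [12, 3, 10]_13; such a code would be MDS (meets Singleton bound).


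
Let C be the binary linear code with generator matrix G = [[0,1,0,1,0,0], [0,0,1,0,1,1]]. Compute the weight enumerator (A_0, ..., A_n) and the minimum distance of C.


Weight distribution: A_0 = 1, A_2 = 1, A_3 = 1, A_5 = 1. Minimum distance d = 2.

Enumerate all 2^2 = 4 messages m ∈ F_2^2.
For each, compute codeword c = mG in F_2^6, then tally its weight.
  m = 00 → c = 000000, weight = 0.
  m = 10 → c = 010100, weight = 2.
  m = 01 → c = 001011, weight = 3.
  m = 11 → c = 011111, weight = 5.
Tally weights:
  weight 0: 1 codewords.
  weight 2: 1 codewords.
  weight 3: 1 codewords.
  weight 5: 1 codewords.
Minimum distance d = smallest w > 0 with A_w > 0 = 2.
Sanity: Σ A_w = 4 = 2^2 = 4 ✓.


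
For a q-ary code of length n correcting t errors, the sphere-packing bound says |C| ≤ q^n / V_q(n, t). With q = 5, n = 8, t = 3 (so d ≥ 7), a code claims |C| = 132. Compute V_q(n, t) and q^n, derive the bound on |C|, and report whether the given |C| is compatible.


V_q(n, t) = 4065, q^n = 390625, Hamming bound = 96, |C| = 132 > bound (violated).

Step 1: Compute V_q(n, t) = Σ_{j=0}^3 C(n, j) (q−1)^j.
  j = 0: C(8,0)·(4)^0 = 1·1 = 1.
  j = 1: C(8,1)·(4)^1 = 8·4 = 32.
  j = 2: C(8,2)·(4)^2 = 28·16 = 448.
  j = 3: C(8,3)·(4)^3 = 56·64 = 3584.
  V_q(n, t) = 1 + 32 + 448 + 3584 = 4065.
Step 2: q^n = 5^8 = 390625.
Step 3: Hamming bound ⌊q^n / V_q(n,t)⌋ = ⌊390625/4065⌋ = 96.
Step 4: Compare |C| = 132 to 96: violated.
The claimed |C| lies above the Hamming bound, so no 5-ary code of length 8 with d ≥ 7 can have 132 codewords.


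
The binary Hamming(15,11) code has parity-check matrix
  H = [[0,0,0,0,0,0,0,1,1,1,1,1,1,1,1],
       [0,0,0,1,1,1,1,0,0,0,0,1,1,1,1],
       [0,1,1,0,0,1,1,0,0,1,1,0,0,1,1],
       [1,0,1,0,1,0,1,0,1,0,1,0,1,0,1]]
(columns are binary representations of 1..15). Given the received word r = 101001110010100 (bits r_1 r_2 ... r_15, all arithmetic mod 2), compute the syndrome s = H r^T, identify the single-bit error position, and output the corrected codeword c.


s = (1, 1, 0, 1)^T, error position = 13, corrected codeword c = 101001110010000

Compute s = H r^T mod 2 one row at a time:
  s_1 = 1 + 0 + 0 + 1 + 0 + 1 + 0 + 0 = 3 ≡ 1 (mod 2).
  s_2 = 0 + 0 + 1 + 1 + 0 + 1 + 0 + 0 = 3 ≡ 1 (mod 2).
  s_3 = 0 + 1 + 1 + 1 + 0 + 1 + 0 + 0 = 4 ≡ 0 (mod 2).
  s_4 = 1 + 1 + 0 + 1 + 0 + 1 + 1 + 0 = 5 ≡ 1 (mod 2).
s = (1, 1, 0, 1)^T — this equals column 13 of H (binary 1101), so error is at position 13.
Correct: flip bit 13 of r = 101001110010100 to get c = 101001110010000.


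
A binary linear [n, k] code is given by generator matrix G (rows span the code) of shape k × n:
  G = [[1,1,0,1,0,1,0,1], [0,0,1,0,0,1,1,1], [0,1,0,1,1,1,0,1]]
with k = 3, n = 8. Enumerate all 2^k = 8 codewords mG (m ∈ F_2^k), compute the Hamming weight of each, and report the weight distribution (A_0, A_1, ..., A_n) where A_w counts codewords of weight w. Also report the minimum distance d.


Weight distribution: A_0 = 1, A_2 = 1, A_4 = 1, A_5 = 4, A_6 = 1. Minimum distance d = 2.

Enumerate all 2^3 = 8 messages m ∈ F_2^3.
For each, compute codeword c = mG in F_2^8, then tally its weight.
  m = 000 → c = 00000000, weight = 0.
  m = 100 → c = 11010101, weight = 5.
  m = 010 → c = 00100111, weight = 4.
  m = 110 → c = 11110010, weight = 5.
  m = 001 → c = 01011101, weight = 5.
  m = 101 → c = 10001000, weight = 2.
  m = 011 → c = 01111010, weight = 5.
  m = 111 → c = 10101111, weight = 6.
Tally weights:
  weight 0: 1 codewords.
  weight 2: 1 codewords.
  weight 4: 1 codewords.
  weight 5: 4 codewords.
  weight 6: 1 codewords.
Minimum distance d = smallest w > 0 with A_w > 0 = 2.
Sanity: Σ A_w = 8 = 2^3 = 8 ✓.


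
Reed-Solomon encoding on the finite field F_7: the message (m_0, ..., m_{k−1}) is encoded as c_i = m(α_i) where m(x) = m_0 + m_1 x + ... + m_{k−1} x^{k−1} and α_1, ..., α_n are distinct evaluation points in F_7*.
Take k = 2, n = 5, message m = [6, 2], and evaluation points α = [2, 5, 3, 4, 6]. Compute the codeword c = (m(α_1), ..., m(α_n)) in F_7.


c = [3, 2, 5, 0, 4]

Message polynomial: m(x) = 6 + 2·x (mod 7).
For each evaluation point α_i, compute m(α_i) mod 7:
  α_1 = 2: Horner steps 2 → 3, so m(2) = 3.
  α_2 = 5: Horner steps 2 → 2, so m(5) = 2.
  α_3 = 3: Horner steps 2 → 5, so m(3) = 5.
  α_4 = 4: Horner steps 2 → 0, so m(4) = 0.
  α_5 = 6: Horner steps 2 → 4, so m(6) = 4.
Codeword c = [3, 2, 5, 0, 4] ∈ F_7^5.


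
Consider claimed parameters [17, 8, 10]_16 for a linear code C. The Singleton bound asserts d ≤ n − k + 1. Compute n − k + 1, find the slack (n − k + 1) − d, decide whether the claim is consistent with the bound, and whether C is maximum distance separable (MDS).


Singleton RHS = n − k + 1 = 10, slack = 0, bound satisfied, MDS.

Singleton bound: d ≤ n − k + 1.
Here n = 17, k = 8, so n − k + 1 = 10.
Given d = 10, check d ≤ 10: YES.
Slack = (n − k + 1) − d = 0.
The code is MDS (slack = 0).
Description: the claimed parameters are [17, 8, 10]_16; such a code would be MDS (meets Singleton bound).


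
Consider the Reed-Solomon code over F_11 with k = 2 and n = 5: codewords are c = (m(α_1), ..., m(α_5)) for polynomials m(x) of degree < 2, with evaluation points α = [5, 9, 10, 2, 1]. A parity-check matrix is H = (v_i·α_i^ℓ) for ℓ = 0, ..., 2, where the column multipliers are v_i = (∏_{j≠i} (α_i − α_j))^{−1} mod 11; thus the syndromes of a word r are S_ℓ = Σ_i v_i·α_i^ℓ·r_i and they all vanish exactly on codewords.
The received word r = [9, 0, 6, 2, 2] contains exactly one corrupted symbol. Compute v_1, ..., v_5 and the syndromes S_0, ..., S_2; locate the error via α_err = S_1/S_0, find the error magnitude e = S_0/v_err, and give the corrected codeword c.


S = (3, 3, 3), error at position 5, error magnitude e = 6, c = [9, 0, 6, 2, 7].

Step 1: column multipliers v_i = (∏_{j≠i}(α_i − α_j))^{−1} mod 11.
  i = 1 (α = 5): (5−9)(5−10)(5−2)(5−1) = (−4)·(−5)·3·4 = 240 ≡ 9, so v_1 = 9^{−1} = 5 (mod 11).
  i = 2 (α = 9): (9−5)(9−10)(9−2)(9−1) = 4·(−1)·7·8 = −224 ≡ 7, so v_2 = 7^{−1} = 8 (mod 11).
  i = 3 (α = 10): (10−5)(10−9)(10−2)(10−1) = 5·1·8·9 = 360 ≡ 8, so v_3 = 8^{−1} = 7 (mod 11).
  i = 4 (α = 2): (2−5)(2−9)(2−10)(2−1) = (−3)·(−7)·(−8)·1 = −168 ≡ 8, so v_4 = 8^{−1} = 7 (mod 11).
  i = 5 (α = 1): (1−5)(1−9)(1−10)(1−2) = (−4)·(−8)·(−9)·(−1) = 288 ≡ 2, so v_5 = 2^{−1} = 6 (mod 11).
  v = [5, 8, 7, 7, 6].
Step 2: syndromes of r = [9, 0, 6, 2, 2] (all sums mod 11).
  S_0 = Σ v_i r_i = 5·9 + 8·0 + 7·6 + 7·2 + 6·2 = 113 ≡ 3.
  S_1 = Σ v_i α_i r_i = 5·5·9 + 8·9·0 + 7·10·6 + 7·2·2 + 6·1·2 = 685 ≡ 3.
  α_i^2 mod 11 = [3, 4, 1, 4, 1].
  S_2 = Σ v_i α_i^2 r_i = 5·3·9 + 8·4·0 + 7·1·6 + 7·4·2 + 6·1·2 = 245 ≡ 3.
  S = (3, 3, 3) ≠ 0, so r is not a codeword (an error is present).
Step 3: locate the error. For a single error e at position i, S_ℓ = v_i·e·α_i^ℓ, so α_err = S_1/S_0.
  S_0^{−1} = 3^{−1} = 4 (mod 11), so α_err = 3·4 = 12 ≡ 1 = α_5. Error position i = 5.
  Consistency check: S_2/S_1 = 3·4 = 12 ≡ 1 = α_err ✓ (single-error assumption holds).
Step 4: error magnitude e = S_0/v_5 = S_0·∏_{j≠5}(α_5 − α_j) = 3·2 = 6 ≡ 6 (mod 11).
Step 5: correct position 5: c_5 = r_5 − e = 2 − 6 ≡ 7 (mod 11). Hence c = [9, 0, 6, 2, 7].
  Check: interpolating c through the α_i gives m(x) = 1 + 6·x (degree < 2) with m(α_i) = c_i for every i, so c is indeed a codeword.


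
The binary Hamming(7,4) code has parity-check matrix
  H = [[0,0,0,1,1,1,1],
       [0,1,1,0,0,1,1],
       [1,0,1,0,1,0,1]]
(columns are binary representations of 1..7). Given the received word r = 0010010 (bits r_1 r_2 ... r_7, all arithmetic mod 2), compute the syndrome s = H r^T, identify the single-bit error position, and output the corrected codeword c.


s = (1, 0, 1)^T, error position = 5, corrected codeword c = 0010110

Compute s = H r^T mod 2 one row at a time:
  s_1 = 0 + 0 + 1 + 0 = 1 ≡ 1 (mod 2).
  s_2 = 0 + 1 + 1 + 0 = 2 ≡ 0 (mod 2).
  s_3 = 0 + 1 + 0 + 0 = 1 ≡ 1 (mod 2).
s = (1, 0, 1)^T — this equals column 5 of H (binary 101), so error is at position 5.
Correct: flip bit 5 of r = 0010010 to get c = 0010110.


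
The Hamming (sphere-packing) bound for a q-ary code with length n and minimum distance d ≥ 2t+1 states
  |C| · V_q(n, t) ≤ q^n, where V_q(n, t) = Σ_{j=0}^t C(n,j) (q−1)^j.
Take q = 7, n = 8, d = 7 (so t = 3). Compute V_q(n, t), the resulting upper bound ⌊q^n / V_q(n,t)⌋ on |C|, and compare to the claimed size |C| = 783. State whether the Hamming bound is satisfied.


V_q(n, t) = 13153, q^n = 5764801, Hamming bound = 438, |C| = 783 > bound (violated).

Step 1: Compute V_q(n, t) = Σ_{j=0}^3 C(n, j) (q−1)^j.
  j = 0: C(8,0)·(6)^0 = 1·1 = 1.
  j = 1: C(8,1)·(6)^1 = 8·6 = 48.
  j = 2: C(8,2)·(6)^2 = 28·36 = 1008.
  j = 3: C(8,3)·(6)^3 = 56·216 = 12096.
  V_q(n, t) = 1 + 48 + 1008 + 12096 = 13153.
Step 2: q^n = 7^8 = 5764801.
Step 3: Hamming bound ⌊q^n / V_q(n,t)⌋ = ⌊5764801/13153⌋ = 438.
Step 4: Compare |C| = 783 to 438: violated.
The claimed |C| lies above the Hamming bound, so no 7-ary code of length 8 with d ≥ 7 can have 783 codewords.


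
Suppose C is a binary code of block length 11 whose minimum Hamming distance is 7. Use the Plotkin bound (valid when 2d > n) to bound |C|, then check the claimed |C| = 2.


Plotkin bound M ≤ 4; given |C| = 2 ≤ bound (satisfied).

Check applicability: 2d = 14, n = 11.
2d − n = 3 > 0, so Plotkin applies.
Compute d/(2d−n) = 7/3 ≈ 2.3333.
⌊d/(2d−n)⌋ = 2.
Plotkin bound: M ≤ 2·2 = 4.
Given |C| = 2, check: satisfied.
This |C| is below the Plotkin bound.


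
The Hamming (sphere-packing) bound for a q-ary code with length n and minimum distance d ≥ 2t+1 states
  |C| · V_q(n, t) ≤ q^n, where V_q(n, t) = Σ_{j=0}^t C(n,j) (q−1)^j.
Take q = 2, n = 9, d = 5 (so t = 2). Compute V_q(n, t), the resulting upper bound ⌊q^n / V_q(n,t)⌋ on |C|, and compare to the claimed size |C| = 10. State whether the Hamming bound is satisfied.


V_q(n, t) = 46, q^n = 512, Hamming bound = 11, |C| = 10 ≤ bound (satisfied).

Step 1: Compute V_q(n, t) = Σ_{j=0}^2 C(n, j) (q−1)^j.
  j = 0: C(9,0)·(1)^0 = 1·1 = 1.
  j = 1: C(9,1)·(1)^1 = 9·1 = 9.
  j = 2: C(9,2)·(1)^2 = 36·1 = 36.
  V_q(n, t) = 1 + 9 + 36 = 46.
Step 2: q^n = 2^9 = 512.
Step 3: Hamming bound ⌊q^n / V_q(n,t)⌋ = ⌊512/46⌋ = 11.
Step 4: Compare |C| = 10 to 11: satisfied.
The claimed |C| lies below the Hamming bound.


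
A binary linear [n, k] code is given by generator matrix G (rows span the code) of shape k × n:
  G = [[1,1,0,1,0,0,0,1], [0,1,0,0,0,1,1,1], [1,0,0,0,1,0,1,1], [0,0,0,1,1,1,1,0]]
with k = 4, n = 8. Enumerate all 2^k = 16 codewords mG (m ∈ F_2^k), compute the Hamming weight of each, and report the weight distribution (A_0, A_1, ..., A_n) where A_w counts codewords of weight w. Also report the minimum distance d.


Weight distribution: A_0 = 1, A_2 = 3, A_4 = 11, A_6 = 1. Minimum distance d = 2.

Enumerate all 2^4 = 16 messages m ∈ F_2^4.
For each, compute codeword c = mG in F_2^8, then tally its weight.
  m = 0000 → c = 00000000, weight = 0.
  m = 1000 → c = 11010001, weight = 4.
  m = 0100 → c = 01000111, weight = 4.
  m = 1100 → c = 10010110, weight = 4.
  m = 0010 → c = 10001011, weight = 4.
  m = 1010 → c = 01011010, weight = 4.
  m = 0110 → c = 11001100, weight = 4.
  m = 1110 → c = 00011101, weight = 4.
  m = 0001 → c = 00011110, weight = 4.
  m = 1001 → c = 11001111, weight = 6.
  m = 0101 → c = 01011001, weight = 4.
  m = 1101 → c = 10001000, weight = 2.
  m = 0011 → c = 10010101, weight = 4.
  m = 1011 → c = 01000100, weight = 2.
  m = 0111 → c = 11010010, weight = 4.
  m = 1111 → c = 00000011, weight = 2.
Tally weights:
  weight 0: 1 codewords.
  weight 2: 3 codewords.
  weight 4: 11 codewords.
  weight 6: 1 codewords.
Minimum distance d = smallest w > 0 with A_w > 0 = 2.
Sanity: Σ A_w = 16 = 2^4 = 16 ✓.


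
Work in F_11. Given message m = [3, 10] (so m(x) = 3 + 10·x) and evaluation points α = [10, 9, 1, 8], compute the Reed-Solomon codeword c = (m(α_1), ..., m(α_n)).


c = [4, 5, 2, 6]

Message polynomial: m(x) = 3 + 10·x (mod 11).
For each evaluation point α_i, compute m(α_i) mod 11:
  α_1 = 10: Horner steps 10 → 4, so m(10) = 4.
  α_2 = 9: Horner steps 10 → 5, so m(9) = 5.
  α_3 = 1: Horner steps 10 → 2, so m(1) = 2.
  α_4 = 8: Horner steps 10 → 6, so m(8) = 6.
Codeword c = [4, 5, 2, 6] ∈ F_11^4.


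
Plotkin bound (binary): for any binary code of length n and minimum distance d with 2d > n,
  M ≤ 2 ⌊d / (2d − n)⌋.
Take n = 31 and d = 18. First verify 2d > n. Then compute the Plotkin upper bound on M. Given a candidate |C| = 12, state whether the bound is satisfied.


Plotkin bound M ≤ 6; given |C| = 12 > bound (violated).

Check applicability: 2d = 36, n = 31.
2d − n = 5 > 0, so Plotkin applies.
Compute d/(2d−n) = 18/5 ≈ 3.6000.
⌊d/(2d−n)⌋ = 3.
Plotkin bound: M ≤ 2·3 = 6.
Given |C| = 12, check: VIOLATED.
This |C| is above the Plotkin bound, so no binary code with n = 31, d = 18 and 12 codewords exists.


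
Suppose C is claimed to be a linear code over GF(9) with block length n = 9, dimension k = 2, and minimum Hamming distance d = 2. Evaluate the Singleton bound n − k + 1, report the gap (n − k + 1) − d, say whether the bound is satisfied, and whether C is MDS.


Singleton RHS = n − k + 1 = 8, slack = 6, bound satisfied, not MDS.

Singleton bound: d ≤ n − k + 1.
Here n = 9, k = 2, so n − k + 1 = 8.
Given d = 2, check d ≤ 8: YES.
Slack = (n − k + 1) − d = 6.
The code is NOT MDS (slack = 6 > 0).
Description: the claimed parameters are [9, 2, 2]_9; such a code would be non-MDS.


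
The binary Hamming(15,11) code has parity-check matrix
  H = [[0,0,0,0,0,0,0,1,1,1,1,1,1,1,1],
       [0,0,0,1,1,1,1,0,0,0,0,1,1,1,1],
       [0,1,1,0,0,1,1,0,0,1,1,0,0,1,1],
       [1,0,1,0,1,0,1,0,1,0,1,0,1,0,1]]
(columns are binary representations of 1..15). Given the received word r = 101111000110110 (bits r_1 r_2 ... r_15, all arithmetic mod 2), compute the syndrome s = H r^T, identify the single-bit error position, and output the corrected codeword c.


s = (0, 1, 1, 1)^T, error position = 7, corrected codeword c = 101111100110110

Compute s = H r^T mod 2 one row at a time:
  s_1 = 0 + 0 + 1 + 1 + 0 + 1 + 1 + 0 = 4 ≡ 0 (mod 2).
  s_2 = 1 + 1 + 1 + 0 + 0 + 1 + 1 + 0 = 5 ≡ 1 (mod 2).
  s_3 = 0 + 1 + 1 + 0 + 1 + 1 + 1 + 0 = 5 ≡ 1 (mod 2).
  s_4 = 1 + 1 + 1 + 0 + 0 + 1 + 1 + 0 = 5 ≡ 1 (mod 2).
s = (0, 1, 1, 1)^T — this equals column 7 of H (binary 0111), so error is at position 7.
Correct: flip bit 7 of r = 101111000110110 to get c = 101111100110110.


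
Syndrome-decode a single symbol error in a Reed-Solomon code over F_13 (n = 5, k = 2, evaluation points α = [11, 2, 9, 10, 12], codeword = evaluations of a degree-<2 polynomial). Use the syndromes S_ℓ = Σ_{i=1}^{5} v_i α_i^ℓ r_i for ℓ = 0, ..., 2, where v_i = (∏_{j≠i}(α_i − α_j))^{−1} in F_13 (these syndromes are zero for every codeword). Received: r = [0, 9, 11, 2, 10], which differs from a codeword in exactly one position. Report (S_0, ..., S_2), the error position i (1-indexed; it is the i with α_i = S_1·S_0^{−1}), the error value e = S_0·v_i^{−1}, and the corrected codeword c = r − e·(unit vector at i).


S = (9, 8, 10), error at position 1, error magnitude e = 7, c = [6, 9, 11, 2, 10].

Step 1: column multipliers v_i = (∏_{j≠i}(α_i − α_j))^{−1} mod 13.
  i = 1 (α = 11): (11−2)(11−9)(11−10)(11−12) = 9·2·1·(−1) = −18 ≡ 8, so v_1 = 8^{−1} = 5 (mod 13).
  i = 2 (α = 2): (2−11)(2−9)(2−10)(2−12) = (−9)·(−7)·(−8)·(−10) = 5040 ≡ 9, so v_2 = 9^{−1} = 3 (mod 13).
  i = 3 (α = 9): (9−11)(9−2)(9−10)(9−12) = (−2)·7·(−1)·(−3) = −42 ≡ 10, so v_3 = 10^{−1} = 4 (mod 13).
  i = 4 (α = 10): (10−11)(10−2)(10−9)(10−12) = (−1)·8·1·(−2) = 16 ≡ 3, so v_4 = 3^{−1} = 9 (mod 13).
  i = 5 (α = 12): (12−11)(12−2)(12−9)(12−10) = 1·10·3·2 = 60 ≡ 8, so v_5 = 8^{−1} = 5 (mod 13).
  v = [5, 3, 4, 9, 5].
Step 2: syndromes of r = [0, 9, 11, 2, 10] (all sums mod 13).
  S_0 = Σ v_i r_i = 5·0 + 3·9 + 4·11 + 9·2 + 5·10 = 139 ≡ 9.
  S_1 = Σ v_i α_i r_i = 5·11·0 + 3·2·9 + 4·9·11 + 9·10·2 + 5·12·10 = 1230 ≡ 8.
  α_i^2 mod 13 = [4, 4, 3, 9, 1].
  S_2 = Σ v_i α_i^2 r_i = 5·4·0 + 3·4·9 + 4·3·11 + 9·9·2 + 5·1·10 = 452 ≡ 10.
  S = (9, 8, 10) ≠ 0, so r is not a codeword (an error is present).
Step 3: locate the error. For a single error e at position i, S_ℓ = v_i·e·α_i^ℓ, so α_err = S_1/S_0.
  S_0^{−1} = 9^{−1} = 3 (mod 13), so α_err = 8·3 = 24 ≡ 11 = α_1. Error position i = 1.
  Consistency check: S_2/S_1 = 10·5 = 50 ≡ 11 = α_err ✓ (single-error assumption holds).
Step 4: error magnitude e = S_0/v_1 = S_0·∏_{j≠1}(α_1 − α_j) = 9·8 = 72 ≡ 7 (mod 13).
Step 5: correct position 1: c_1 = r_1 − e = 0 − 7 ≡ 6 (mod 13). Hence c = [6, 9, 11, 2, 10].
  Check: interpolating c through the α_i gives m(x) = 1 + 4·x (degree < 2) with m(α_i) = c_i for every i, so c is indeed a codeword.


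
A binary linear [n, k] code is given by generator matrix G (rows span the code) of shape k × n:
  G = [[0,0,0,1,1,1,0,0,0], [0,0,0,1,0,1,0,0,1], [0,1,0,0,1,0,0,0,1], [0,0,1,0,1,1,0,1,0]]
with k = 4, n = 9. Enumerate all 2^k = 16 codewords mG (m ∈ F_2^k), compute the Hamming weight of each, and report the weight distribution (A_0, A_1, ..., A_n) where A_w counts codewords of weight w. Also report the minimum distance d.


Weight distribution: A_0 = 1, A_1 = 1, A_2 = 1, A_3 = 4, A_4 = 5, A_5 = 3, A_6 = 1. Minimum distance d = 1.

Enumerate all 2^4 = 16 messages m ∈ F_2^4.
For each, compute codeword c = mG in F_2^9, then tally its weight.
  m = 0000 → c = 000000000, weight = 0.
  m = 1000 → c = 000111000, weight = 3.
  m = 0100 → c = 000101001, weight = 3.
  m = 1100 → c = 000010001, weight = 2.
  m = 0010 → c = 010010001, weight = 3.
  m = 1010 → c = 010101001, weight = 4.
  m = 0110 → c = 010111000, weight = 4.
  m = 1110 → c = 010000000, weight = 1.
  m = 0001 → c = 001011010, weight = 4.
  m = 1001 → c = 001100010, weight = 3.
  m = 0101 → c = 001110011, weight = 5.
  m = 1101 → c = 001001011, weight = 4.
  m = 0011 → c = 011001011, weight = 5.
  m = 1011 → c = 011110011, weight = 6.
  m = 0111 → c = 011100010, weight = 4.
  m = 1111 → c = 011011010, weight = 5.
Tally weights:
  weight 0: 1 codewords.
  weight 1: 1 codewords.
  weight 2: 1 codewords.
  weight 3: 4 codewords.
  weight 4: 5 codewords.
  weight 5: 3 codewords.
  weight 6: 1 codewords.
Minimum distance d = smallest w > 0 with A_w > 0 = 1.
Sanity: Σ A_w = 16 = 2^4 = 16 ✓.


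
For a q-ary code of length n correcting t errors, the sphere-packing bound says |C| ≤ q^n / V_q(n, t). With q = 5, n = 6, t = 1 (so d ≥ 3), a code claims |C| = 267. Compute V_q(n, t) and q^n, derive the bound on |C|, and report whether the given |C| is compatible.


V_q(n, t) = 25, q^n = 15625, Hamming bound = 625, |C| = 267 ≤ bound (satisfied).

Step 1: Compute V_q(n, t) = Σ_{j=0}^1 C(n, j) (q−1)^j.
  j = 0: C(6,0)·(4)^0 = 1·1 = 1.
  j = 1: C(6,1)·(4)^1 = 6·4 = 24.
  V_q(n, t) = 1 + 24 = 25.
Step 2: q^n = 5^6 = 15625.
Step 3: Hamming bound ⌊q^n / V_q(n,t)⌋ = ⌊15625/25⌋ = 625.
Step 4: Compare |C| = 267 to 625: satisfied.
The claimed |C| lies below the Hamming bound.


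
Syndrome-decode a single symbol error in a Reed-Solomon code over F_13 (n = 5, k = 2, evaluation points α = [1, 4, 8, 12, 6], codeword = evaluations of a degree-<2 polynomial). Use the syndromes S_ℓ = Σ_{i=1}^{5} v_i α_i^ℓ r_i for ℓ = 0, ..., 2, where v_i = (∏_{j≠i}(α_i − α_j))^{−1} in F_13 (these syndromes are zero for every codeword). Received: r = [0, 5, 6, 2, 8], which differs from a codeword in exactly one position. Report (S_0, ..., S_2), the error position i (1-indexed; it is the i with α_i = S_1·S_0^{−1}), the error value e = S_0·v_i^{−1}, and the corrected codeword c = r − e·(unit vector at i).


S = (7, 2, 8), error at position 2, error magnitude e = 8, c = [0, 10, 6, 2, 8].

Step 1: column multipliers v_i = (∏_{j≠i}(α_i − α_j))^{−1} mod 13.
  i = 1 (α = 1): (1−4)(1−8)(1−12)(1−6) = (−3)·(−7)·(−11)·(−5) = 1155 ≡ 11, so v_1 = 11^{−1} = 6 (mod 13).
  i = 2 (α = 4): (4−1)(4−8)(4−12)(4−6) = 3·(−4)·(−8)·(−2) = −192 ≡ 3, so v_2 = 3^{−1} = 9 (mod 13).
  i = 3 (α = 8): (8−1)(8−4)(8−12)(8−6) = 7·4·(−4)·2 = −224 ≡ 10, so v_3 = 10^{−1} = 4 (mod 13).
  i = 4 (α = 12): (12−1)(12−4)(12−8)(12−6) = 11·8·4·6 = 2112 ≡ 6, so v_4 = 6^{−1} = 11 (mod 13).
  i = 5 (α = 6): (6−1)(6−4)(6−8)(6−12) = 5·2·(−2)·(−6) = 120 ≡ 3, so v_5 = 3^{−1} = 9 (mod 13).
  v = [6, 9, 4, 11, 9].
Step 2: syndromes of r = [0, 5, 6, 2, 8] (all sums mod 13).
  S_0 = Σ v_i r_i = 6·0 + 9·5 + 4·6 + 11·2 + 9·8 = 163 ≡ 7.
  S_1 = Σ v_i α_i r_i = 6·1·0 + 9·4·5 + 4·8·6 + 11·12·2 + 9·6·8 = 1068 ≡ 2.
  α_i^2 mod 13 = [1, 3, 12, 1, 10].
  S_2 = Σ v_i α_i^2 r_i = 6·1·0 + 9·3·5 + 4·12·6 + 11·1·2 + 9·10·8 = 1165 ≡ 8.
  S = (7, 2, 8) ≠ 0, so r is not a codeword (an error is present).
Step 3: locate the error. For a single error e at position i, S_ℓ = v_i·e·α_i^ℓ, so α_err = S_1/S_0.
  S_0^{−1} = 7^{−1} = 2 (mod 13), so α_err = 2·2 = 4 ≡ 4 = α_2. Error position i = 2.
  Consistency check: S_2/S_1 = 8·7 = 56 ≡ 4 = α_err ✓ (single-error assumption holds).
Step 4: error magnitude e = S_0/v_2 = S_0·∏_{j≠2}(α_2 − α_j) = 7·3 = 21 ≡ 8 (mod 13).
Step 5: correct position 2: c_2 = r_2 − e = 5 − 8 ≡ 10 (mod 13). Hence c = [0, 10, 6, 2, 8].
  Check: interpolating c through the α_i gives m(x) = 1 + 12·x (degree < 2) with m(α_i) = c_i for every i, so c is indeed a codeword.


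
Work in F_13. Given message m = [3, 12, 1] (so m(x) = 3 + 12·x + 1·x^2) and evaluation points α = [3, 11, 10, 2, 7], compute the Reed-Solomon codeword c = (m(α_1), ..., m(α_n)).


c = [9, 9, 2, 5, 6]

Message polynomial: m(x) = 3 + 12·x + 1·x^2 (mod 13).
For each evaluation point α_i, compute m(α_i) mod 13:
  α_1 = 3: Horner steps 1 → 2 → 9, so m(3) = 9.
  α_2 = 11: Horner steps 1 → 10 → 9, so m(11) = 9.
  α_3 = 10: Horner steps 1 → 9 → 2, so m(10) = 2.
  α_4 = 2: Horner steps 1 → 1 → 5, so m(2) = 5.
  α_5 = 7: Horner steps 1 → 6 → 6, so m(7) = 6.
Codeword c = [9, 9, 2, 5, 6] ∈ F_13^5.


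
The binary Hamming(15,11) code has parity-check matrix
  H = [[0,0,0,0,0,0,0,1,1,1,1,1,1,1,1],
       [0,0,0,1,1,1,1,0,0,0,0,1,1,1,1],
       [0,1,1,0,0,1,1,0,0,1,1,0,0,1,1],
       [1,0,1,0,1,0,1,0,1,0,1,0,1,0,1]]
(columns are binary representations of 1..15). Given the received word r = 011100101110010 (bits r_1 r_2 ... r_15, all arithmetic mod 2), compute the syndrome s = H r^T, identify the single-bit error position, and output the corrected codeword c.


s = (0, 1, 0, 0)^T, error position = 4, corrected codeword c = 011000101110010

Compute s = H r^T mod 2 one row at a time:
  s_1 = 0 + 1 + 1 + 1 + 0 + 0 + 1 + 0 = 4 ≡ 0 (mod 2).
  s_2 = 1 + 0 + 0 + 1 + 0 + 0 + 1 + 0 = 3 ≡ 1 (mod 2).
  s_3 = 1 + 1 + 0 + 1 + 1 + 1 + 1 + 0 = 6 ≡ 0 (mod 2).
  s_4 = 0 + 1 + 0 + 1 + 1 + 1 + 0 + 0 = 4 ≡ 0 (mod 2).
s = (0, 1, 0, 0)^T — this equals column 4 of H (binary 0100), so error is at position 4.
Correct: flip bit 4 of r = 011100101110010 to get c = 011000101110010.


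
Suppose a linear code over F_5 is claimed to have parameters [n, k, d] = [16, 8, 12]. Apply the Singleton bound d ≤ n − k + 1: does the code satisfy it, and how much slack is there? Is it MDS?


Singleton RHS = n − k + 1 = 9, slack = -3, bound violated (no such code; not MDS).

Singleton bound: d ≤ n − k + 1.
Here n = 16, k = 8, so n − k + 1 = 9.
Given d = 12, check d ≤ 9: NO.
Slack = (n − k + 1) − d = -3.
The slack is negative: d = 12 exceeds n − k + 1 = 9 by 3, so the Singleton bound is violated and no linear [16, 8, 12]_5 code can exist. In particular it is not MDS (MDS requires d = n − k + 1 exactly).
Description: the claimed parameters are [16, 8, 12]_5; such a code would be impossible (violates the Singleton bound).


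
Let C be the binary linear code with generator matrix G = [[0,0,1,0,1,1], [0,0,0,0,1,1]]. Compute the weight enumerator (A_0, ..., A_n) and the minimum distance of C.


Weight distribution: A_0 = 1, A_1 = 1, A_2 = 1, A_3 = 1. Minimum distance d = 1.

Enumerate all 2^2 = 4 messages m ∈ F_2^2.
For each, compute codeword c = mG in F_2^6, then tally its weight.
  m = 00 → c = 000000, weight = 0.
  m = 10 → c = 001011, weight = 3.
  m = 01 → c = 000011, weight = 2.
  m = 11 → c = 001000, weight = 1.
Tally weights:
  weight 0: 1 codewords.
  weight 1: 1 codewords.
  weight 2: 1 codewords.
  weight 3: 1 codewords.
Minimum distance d = smallest w > 0 with A_w > 0 = 1.
Sanity: Σ A_w = 4 = 2^2 = 4 ✓.


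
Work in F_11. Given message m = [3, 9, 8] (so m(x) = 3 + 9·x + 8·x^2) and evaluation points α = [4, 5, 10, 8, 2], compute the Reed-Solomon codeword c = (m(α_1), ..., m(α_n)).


c = [2, 6, 2, 4, 9]

Message polynomial: m(x) = 3 + 9·x + 8·x^2 (mod 11).
For each evaluation point α_i, compute m(α_i) mod 11:
  α_1 = 4: Horner steps 8 → 8 → 2, so m(4) = 2.
  α_2 = 5: Horner steps 8 → 5 → 6, so m(5) = 6.
  α_3 = 10: Horner steps 8 → 1 → 2, so m(10) = 2.
  α_4 = 8: Horner steps 8 → 7 → 4, so m(8) = 4.
  α_5 = 2: Horner steps 8 → 3 → 9, so m(2) = 9.
Codeword c = [2, 6, 2, 4, 9] ∈ F_11^5.
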